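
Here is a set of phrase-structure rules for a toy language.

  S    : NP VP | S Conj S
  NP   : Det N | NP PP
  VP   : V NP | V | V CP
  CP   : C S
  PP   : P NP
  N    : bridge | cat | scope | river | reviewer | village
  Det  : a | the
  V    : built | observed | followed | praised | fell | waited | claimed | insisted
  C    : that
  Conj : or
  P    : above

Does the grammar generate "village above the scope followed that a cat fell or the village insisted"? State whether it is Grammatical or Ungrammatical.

For S → NP VP, no prefix of the string parses as an NP. The alternative S rule S → S Conj S likewise has no satisfying split.

Ungrammatical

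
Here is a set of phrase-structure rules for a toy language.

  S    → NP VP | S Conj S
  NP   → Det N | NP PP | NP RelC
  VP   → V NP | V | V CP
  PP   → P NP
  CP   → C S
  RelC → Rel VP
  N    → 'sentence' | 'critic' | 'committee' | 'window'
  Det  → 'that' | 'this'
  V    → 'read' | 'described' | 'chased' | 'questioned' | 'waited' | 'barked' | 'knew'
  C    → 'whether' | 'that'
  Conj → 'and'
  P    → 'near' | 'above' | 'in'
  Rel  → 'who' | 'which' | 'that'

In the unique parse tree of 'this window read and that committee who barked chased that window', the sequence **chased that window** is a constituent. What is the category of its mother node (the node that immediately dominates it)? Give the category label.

S

[S [S [NP [Det this] [N window]] [VP [V read]]] [Conj and] [S [NP [NP [Det that] [N committee]] [RelC [Rel who] [VP [V barked]]]] [VP [V chased] [NP [Det that] [N window]]]]]
The span 'chased that window' is the VP node built by VP → V NP.
Its mother is the S built by S → NP VP.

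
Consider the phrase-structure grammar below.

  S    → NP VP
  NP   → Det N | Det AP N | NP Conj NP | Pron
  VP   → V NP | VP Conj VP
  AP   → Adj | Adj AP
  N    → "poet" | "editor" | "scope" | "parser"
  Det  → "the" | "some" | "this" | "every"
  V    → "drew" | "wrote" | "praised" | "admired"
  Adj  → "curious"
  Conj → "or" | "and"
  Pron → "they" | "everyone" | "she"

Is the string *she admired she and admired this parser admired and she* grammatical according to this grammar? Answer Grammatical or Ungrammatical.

A V word can never sit immediately before a Conj word in any string this grammar generates, so the substring 'admired and' rules out a derivation.

Ungrammatical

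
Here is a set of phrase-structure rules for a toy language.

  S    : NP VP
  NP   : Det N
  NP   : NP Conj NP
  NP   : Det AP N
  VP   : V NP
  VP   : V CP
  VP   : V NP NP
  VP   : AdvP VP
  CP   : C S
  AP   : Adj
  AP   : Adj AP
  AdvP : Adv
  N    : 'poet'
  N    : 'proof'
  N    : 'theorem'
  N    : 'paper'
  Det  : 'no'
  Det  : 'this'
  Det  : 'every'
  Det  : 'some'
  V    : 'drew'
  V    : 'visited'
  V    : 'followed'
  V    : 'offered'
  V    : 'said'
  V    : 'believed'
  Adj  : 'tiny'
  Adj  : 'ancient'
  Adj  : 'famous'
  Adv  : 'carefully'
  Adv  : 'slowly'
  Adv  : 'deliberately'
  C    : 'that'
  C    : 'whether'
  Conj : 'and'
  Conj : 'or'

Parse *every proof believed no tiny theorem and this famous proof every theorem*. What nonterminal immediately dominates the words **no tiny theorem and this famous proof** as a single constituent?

NP

[S [NP [Det every] [N proof]] [VP [V believed] [NP [NP [Det no] [AP [Adj tiny]] [N theorem]] [Conj and] [NP [Det this] [AP [Adj famous]] [N proof]]] [NP [Det every] [N theorem]]]]
The span 'no tiny theorem and this famous proof' is the NP node built by NP → NP Conj NP.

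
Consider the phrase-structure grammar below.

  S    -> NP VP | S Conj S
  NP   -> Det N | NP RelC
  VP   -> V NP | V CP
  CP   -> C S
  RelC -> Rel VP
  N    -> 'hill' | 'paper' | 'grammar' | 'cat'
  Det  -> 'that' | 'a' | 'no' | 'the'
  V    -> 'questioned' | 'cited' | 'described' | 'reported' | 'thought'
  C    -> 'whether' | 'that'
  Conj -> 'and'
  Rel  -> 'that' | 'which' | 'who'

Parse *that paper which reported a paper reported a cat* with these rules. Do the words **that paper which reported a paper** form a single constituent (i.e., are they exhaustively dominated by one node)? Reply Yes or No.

Yes

[S [NP [NP [Det that] [N paper]] [RelC [Rel which] [VP [V reported] [NP [Det a] [N paper]]]]] [VP [V reported] [NP [Det a] [N cat]]]]
The words 'that paper which reported a paper' are exhaustively dominated by a single NP node (built by NP → NP RelC), so they form a constituent.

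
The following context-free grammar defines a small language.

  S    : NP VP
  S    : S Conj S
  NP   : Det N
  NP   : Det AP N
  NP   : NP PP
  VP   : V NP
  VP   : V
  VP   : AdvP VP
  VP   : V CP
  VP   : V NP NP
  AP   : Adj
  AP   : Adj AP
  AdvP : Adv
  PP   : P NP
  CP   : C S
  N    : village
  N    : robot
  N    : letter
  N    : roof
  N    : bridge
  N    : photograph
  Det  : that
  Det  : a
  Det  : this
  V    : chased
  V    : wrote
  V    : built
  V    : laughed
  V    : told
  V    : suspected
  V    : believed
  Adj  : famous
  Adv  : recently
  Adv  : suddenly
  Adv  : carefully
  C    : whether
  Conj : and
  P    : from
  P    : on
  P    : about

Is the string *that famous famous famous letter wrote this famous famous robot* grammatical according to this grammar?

S
  NP
    Det: that
    AP
      Adj: famous
      AP
        Adj: famous
        AP
          Adj: famous
    N: letter
  VP
    V: wrote
    NP
      Det: this
      AP
        Adj: famous
        AP
          Adj: famous
      N: robot
Each bracket corresponds to one application of a listed rule, so the string is derivable from S.

Grammatical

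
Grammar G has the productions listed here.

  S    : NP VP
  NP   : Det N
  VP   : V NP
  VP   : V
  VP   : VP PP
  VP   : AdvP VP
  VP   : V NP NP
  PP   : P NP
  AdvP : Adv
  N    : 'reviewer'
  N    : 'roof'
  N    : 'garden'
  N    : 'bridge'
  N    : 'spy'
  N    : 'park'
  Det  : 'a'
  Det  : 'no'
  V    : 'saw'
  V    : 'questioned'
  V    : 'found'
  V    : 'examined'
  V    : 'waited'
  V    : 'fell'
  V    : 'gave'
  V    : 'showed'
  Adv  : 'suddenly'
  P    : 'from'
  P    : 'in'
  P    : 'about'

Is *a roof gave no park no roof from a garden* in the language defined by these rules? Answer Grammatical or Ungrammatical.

Grammatical

S
  NP
    Det: a
    N: roof
  VP
    VP
      V: gave
      NP
        Det: no
        N: park
      NP
        Det: no
        N: roof
    PP
      P: from
      NP
        Det: a
        N: garden
The bracketing above is licensed at every node by one of the given productions, with S at the root.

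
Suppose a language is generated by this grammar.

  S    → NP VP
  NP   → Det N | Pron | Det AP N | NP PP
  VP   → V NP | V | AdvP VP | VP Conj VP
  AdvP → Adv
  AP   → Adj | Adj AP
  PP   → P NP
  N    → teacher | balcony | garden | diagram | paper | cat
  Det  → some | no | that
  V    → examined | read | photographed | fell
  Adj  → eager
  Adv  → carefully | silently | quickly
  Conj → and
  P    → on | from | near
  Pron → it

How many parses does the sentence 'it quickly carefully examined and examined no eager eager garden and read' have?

9

Two of the 9 distinct bracketings:
[S [NP [Pron it]] [VP [AdvP [Adv quickly]] [VP [AdvP [Adv carefully]] [VP [VP [V examined]] [Conj and] [VP [VP [V examined] [NP [Det no] [AP [Adj eager] [AP [Adj eager]]] [N garden]]] [Conj and] [VP [V read]]]]]]]
[S [NP [Pron it]] [VP [AdvP [Adv quickly]] [VP [AdvP [Adv carefully]] [VP [VP [VP [V examined]] [Conj and] [VP [V examined] [NP [Det no] [AP [Adj eager] [AP [Adj eager]]] [N garden]]]] [Conj and] [VP [V read]]]]]]
The trees differ in how a recursive rule is bracketed over the same span.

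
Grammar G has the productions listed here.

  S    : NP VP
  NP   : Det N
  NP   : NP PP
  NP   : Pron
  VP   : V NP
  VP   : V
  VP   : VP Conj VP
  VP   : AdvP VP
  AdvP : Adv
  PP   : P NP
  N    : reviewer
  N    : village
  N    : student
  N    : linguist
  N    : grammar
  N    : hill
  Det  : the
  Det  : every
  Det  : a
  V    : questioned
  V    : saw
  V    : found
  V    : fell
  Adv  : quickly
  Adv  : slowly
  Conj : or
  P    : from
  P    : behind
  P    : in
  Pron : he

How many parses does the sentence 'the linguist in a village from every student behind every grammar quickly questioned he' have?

5

Two of the 5 distinct bracketings:
[S [NP [NP [Det the] [N linguist]] [PP [P in] [NP [NP [Det a] [N village]] [PP [P from] [NP [NP [Det every] [N student]] [PP [P behind] [NP [Det every] [N grammar]]]]]]]] [VP [AdvP [Adv quickly]] [VP [V questioned] [NP [Pron he]]]]]
[S [NP [NP [Det the] [N linguist]] [PP [P in] [NP [NP [NP [Det a] [N village]] [PP [P from] [NP [Det every] [N student]]]] [PP [P behind] [NP [Det every] [N grammar]]]]]] [VP [AdvP [Adv quickly]] [VP [V questioned] [NP [Pron he]]]]]
The trees differ in how a recursive rule is bracketed over the same span.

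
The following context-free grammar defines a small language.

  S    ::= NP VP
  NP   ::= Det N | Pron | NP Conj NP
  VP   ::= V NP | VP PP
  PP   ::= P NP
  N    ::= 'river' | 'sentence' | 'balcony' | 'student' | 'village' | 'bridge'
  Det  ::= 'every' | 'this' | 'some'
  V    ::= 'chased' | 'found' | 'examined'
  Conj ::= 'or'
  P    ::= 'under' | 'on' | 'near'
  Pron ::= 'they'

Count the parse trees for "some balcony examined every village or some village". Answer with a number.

[S [NP [Det some] [N balcony]] [VP [V examined] [NP [NP [Det every] [N village]] [Conj or] [NP [Det some] [N village]]]]]
No rule offers an alternative attachment or grouping for any span, so this is the only derivation.

1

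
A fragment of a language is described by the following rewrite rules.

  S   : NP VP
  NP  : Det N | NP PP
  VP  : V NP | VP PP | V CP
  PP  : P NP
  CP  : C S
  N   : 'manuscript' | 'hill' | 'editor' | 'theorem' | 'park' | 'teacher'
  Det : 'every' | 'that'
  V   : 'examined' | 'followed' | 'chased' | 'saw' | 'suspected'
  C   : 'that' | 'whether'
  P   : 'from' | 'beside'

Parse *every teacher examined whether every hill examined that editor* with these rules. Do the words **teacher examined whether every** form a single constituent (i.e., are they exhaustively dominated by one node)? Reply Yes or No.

[S [NP [Det every] [N teacher]] [VP [V examined] [CP [C whether] [S [NP [Det every] [N hill]] [VP [V examined] [NP [Det that] [N editor]]]]]]]
The smallest constituent containing 'teacher examined whether every' is the S spanning 'every teacher examined whether every hill examined that editor'; no single node in the tree dominates exactly the given words.

No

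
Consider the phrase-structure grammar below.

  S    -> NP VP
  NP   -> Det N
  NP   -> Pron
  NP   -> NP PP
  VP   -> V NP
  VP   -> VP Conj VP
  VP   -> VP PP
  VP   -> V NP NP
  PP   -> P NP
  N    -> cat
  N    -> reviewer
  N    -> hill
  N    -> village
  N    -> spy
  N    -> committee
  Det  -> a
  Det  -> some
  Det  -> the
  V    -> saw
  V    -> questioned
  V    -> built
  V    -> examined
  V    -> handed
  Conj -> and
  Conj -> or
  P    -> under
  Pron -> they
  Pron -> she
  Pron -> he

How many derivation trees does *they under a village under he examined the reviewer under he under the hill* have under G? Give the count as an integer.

Two of the 10 distinct bracketings:
[S [NP [NP [Pron they]] [PP [P under] [NP [NP [Det a] [N village]] [PP [P under] [NP [Pron he]]]]]] [VP [V examined] [NP [NP [Det the] [N reviewer]] [PP [P under] [NP [NP [Pron he]] [PP [P under] [NP [Det the] [N hill]]]]]]]]
[S [NP [NP [Pron they]] [PP [P under] [NP [NP [Det a] [N village]] [PP [P under] [NP [Pron he]]]]]] [VP [V examined] [NP [NP [NP [Det the] [N reviewer]] [PP [P under] [NP [Pron he]]]] [PP [P under] [NP [Det the] [N hill]]]]]]
The trees differ in how a recursive rule is bracketed over the same span.

10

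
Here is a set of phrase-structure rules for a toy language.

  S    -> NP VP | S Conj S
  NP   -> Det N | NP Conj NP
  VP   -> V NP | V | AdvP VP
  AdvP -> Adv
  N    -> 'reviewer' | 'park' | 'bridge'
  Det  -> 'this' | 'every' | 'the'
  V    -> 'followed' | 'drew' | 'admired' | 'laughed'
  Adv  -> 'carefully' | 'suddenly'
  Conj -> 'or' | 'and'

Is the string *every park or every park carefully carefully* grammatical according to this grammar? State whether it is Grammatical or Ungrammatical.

Ungrammatical

For S → NP VP, every NP-prefix leaves a non-VP remainder: after 'every park' the remainder is not a VP; after 'every park or every park' the remainder is not a VP. The alternative S rule S → S Conj S likewise has no satisfying split.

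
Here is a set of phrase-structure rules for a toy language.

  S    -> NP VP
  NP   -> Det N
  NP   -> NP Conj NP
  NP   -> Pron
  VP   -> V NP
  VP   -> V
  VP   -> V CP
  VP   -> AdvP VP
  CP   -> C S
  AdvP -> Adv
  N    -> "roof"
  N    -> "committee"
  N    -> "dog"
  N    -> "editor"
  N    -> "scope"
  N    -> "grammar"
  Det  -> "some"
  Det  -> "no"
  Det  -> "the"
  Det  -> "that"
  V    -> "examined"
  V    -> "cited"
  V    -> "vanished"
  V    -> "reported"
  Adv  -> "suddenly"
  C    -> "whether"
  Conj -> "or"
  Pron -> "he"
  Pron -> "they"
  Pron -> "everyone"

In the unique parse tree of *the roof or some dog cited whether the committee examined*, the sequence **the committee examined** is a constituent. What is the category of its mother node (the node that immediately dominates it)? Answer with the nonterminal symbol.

[S [NP [NP [Det the] [N roof]] [Conj or] [NP [Det some] [N dog]]] [VP [V cited] [CP [C whether] [S [NP [Det the] [N committee]] [VP [V examined]]]]]]
The span 'the committee examined' is the S node built by S → NP VP.
Its mother is the CP built by CP → C S.

CP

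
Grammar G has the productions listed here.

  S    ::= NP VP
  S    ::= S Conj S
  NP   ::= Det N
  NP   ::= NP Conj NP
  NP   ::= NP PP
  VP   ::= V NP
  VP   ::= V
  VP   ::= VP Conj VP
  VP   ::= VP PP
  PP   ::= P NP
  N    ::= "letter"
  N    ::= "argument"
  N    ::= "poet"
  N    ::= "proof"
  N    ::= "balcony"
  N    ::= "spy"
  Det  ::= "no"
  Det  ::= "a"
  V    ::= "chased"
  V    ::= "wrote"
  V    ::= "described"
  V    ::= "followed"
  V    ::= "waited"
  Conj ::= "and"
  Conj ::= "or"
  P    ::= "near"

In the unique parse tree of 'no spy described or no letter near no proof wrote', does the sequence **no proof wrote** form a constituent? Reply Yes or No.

[S [S [NP [Det no] [N spy]] [VP [V described]]] [Conj or] [S [NP [NP [Det no] [N letter]] [PP [P near] [NP [Det no] [N proof]]]] [VP [V wrote]]]]
The smallest constituent containing 'no proof wrote' is the S spanning 'no letter near no proof wrote'; no single node in the tree dominates exactly the given words.

No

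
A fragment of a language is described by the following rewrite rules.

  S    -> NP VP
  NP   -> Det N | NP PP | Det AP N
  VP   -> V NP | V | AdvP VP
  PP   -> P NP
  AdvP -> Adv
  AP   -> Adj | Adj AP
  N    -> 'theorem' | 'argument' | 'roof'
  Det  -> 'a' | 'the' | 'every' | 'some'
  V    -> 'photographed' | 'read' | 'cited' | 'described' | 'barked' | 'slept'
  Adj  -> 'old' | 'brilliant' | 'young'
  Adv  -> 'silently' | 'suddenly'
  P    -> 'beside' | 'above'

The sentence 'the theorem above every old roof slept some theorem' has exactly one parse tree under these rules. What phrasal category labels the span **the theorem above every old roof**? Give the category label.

[S [NP [NP [Det the] [N theorem]] [PP [P above] [NP [Det every] [AP [Adj old]] [N roof]]]] [VP [V slept] [NP [Det some] [N theorem]]]]
The span 'the theorem above every old roof' is the NP node built by NP → NP PP.

NP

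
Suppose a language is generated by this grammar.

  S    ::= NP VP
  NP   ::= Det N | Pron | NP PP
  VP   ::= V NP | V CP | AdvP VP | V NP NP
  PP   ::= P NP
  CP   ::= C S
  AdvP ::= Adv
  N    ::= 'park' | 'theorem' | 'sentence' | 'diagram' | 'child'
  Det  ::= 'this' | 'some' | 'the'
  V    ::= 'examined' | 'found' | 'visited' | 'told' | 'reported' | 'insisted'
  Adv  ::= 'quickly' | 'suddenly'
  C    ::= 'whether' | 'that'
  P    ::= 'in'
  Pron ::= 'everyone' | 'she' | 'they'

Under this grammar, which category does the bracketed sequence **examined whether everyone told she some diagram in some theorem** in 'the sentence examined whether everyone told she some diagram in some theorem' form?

S
  NP
    Det: the
    N: sentence
  VP
    V: examined
    CP
      C: whether
      S
        NP
          Pron: everyone
        VP
          V: told
          NP
            Pron: she
          NP
            NP
              Det: some
              N: diagram
            PP
              P: in
              NP
                Det: some
                N: theorem
The span 'examined whether everyone told she some diagram in some theorem' is the VP node built by VP → V CP.

VP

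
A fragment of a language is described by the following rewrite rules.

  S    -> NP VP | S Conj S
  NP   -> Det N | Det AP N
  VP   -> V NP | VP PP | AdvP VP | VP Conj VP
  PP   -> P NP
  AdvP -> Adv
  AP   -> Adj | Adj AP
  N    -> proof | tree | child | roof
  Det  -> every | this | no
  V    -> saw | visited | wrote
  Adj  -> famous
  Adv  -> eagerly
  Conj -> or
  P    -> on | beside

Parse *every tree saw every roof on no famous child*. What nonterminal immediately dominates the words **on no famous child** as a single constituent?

[S [NP [Det every] [N tree]] [VP [VP [V saw] [NP [Det every] [N roof]]] [PP [P on] [NP [Det no] [AP [Adj famous]] [N child]]]]]
The span 'on no famous child' is the PP node built by PP → P NP.

PP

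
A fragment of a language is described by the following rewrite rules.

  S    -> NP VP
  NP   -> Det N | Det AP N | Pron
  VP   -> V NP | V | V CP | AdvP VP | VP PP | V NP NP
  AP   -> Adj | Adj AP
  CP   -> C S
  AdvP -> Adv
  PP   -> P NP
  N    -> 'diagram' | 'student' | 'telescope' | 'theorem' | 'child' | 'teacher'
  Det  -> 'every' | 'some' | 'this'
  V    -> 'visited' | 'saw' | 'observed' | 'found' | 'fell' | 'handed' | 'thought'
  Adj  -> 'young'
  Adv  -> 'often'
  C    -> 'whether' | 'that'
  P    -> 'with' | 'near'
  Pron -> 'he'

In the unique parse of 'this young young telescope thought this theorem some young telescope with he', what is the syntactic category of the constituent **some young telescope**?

NP

[S [NP [Det this] [AP [Adj young] [AP [Adj young]]] [N telescope]] [VP [VP [V thought] [NP [Det this] [N theorem]] [NP [Det some] [AP [Adj young]] [N telescope]]] [PP [P with] [NP [Pron he]]]]]
The span 'some young telescope' is the NP node built by NP → Det AP N.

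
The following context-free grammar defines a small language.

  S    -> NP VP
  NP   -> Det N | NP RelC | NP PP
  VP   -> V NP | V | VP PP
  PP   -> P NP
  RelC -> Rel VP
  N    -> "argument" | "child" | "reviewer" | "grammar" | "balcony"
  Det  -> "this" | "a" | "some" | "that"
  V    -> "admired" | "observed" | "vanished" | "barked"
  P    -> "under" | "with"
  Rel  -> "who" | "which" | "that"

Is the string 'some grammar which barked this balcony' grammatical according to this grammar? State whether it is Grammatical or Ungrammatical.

For S → NP VP, every NP-prefix leaves a non-VP remainder: after 'some grammar' the remainder is not a VP; after 'some grammar which barked' the remainder is not a VP.

Ungrammatical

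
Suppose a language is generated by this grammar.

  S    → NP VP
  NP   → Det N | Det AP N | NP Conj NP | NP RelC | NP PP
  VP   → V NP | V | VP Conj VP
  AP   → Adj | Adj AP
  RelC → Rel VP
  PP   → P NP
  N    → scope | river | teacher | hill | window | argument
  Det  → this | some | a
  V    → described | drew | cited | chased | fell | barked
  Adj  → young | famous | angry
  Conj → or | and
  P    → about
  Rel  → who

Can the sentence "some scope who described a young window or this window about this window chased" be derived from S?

Grammatical

[S [NP [NP [NP [Det some] [N scope]] [RelC [Rel who] [VP [V described] [NP [Det a] [AP [Adj young]] [N window]]]]] [Conj or] [NP [NP [Det this] [N window]] [PP [P about] [NP [Det this] [N window]]]]] [VP [V chased]]]
Every word is introduced by a lexical rule and the phrasal rules combine the resulting categories into a single S.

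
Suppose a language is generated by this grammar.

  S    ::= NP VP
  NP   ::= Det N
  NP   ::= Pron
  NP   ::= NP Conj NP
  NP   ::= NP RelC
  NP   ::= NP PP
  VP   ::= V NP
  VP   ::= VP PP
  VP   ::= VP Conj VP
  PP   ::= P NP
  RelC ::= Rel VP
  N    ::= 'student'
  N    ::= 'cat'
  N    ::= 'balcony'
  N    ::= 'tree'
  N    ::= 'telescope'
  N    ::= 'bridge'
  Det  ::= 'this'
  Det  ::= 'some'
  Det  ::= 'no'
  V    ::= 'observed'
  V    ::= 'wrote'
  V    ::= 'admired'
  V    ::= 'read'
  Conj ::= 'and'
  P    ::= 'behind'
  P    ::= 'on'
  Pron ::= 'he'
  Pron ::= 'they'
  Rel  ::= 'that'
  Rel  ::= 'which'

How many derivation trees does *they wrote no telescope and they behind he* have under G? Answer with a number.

3

Two of the 3 distinct bracketings:
[S [NP [Pron they]] [VP [V wrote] [NP [NP [Det no] [N telescope]] [Conj and] [NP [NP [Pron they]] [PP [P behind] [NP [Pron he]]]]]]]
[S [NP [Pron they]] [VP [V wrote] [NP [NP [NP [Det no] [N telescope]] [Conj and] [NP [Pron they]]] [PP [P behind] [NP [Pron he]]]]]]
The trees differ in how a recursive rule is bracketed over the same span.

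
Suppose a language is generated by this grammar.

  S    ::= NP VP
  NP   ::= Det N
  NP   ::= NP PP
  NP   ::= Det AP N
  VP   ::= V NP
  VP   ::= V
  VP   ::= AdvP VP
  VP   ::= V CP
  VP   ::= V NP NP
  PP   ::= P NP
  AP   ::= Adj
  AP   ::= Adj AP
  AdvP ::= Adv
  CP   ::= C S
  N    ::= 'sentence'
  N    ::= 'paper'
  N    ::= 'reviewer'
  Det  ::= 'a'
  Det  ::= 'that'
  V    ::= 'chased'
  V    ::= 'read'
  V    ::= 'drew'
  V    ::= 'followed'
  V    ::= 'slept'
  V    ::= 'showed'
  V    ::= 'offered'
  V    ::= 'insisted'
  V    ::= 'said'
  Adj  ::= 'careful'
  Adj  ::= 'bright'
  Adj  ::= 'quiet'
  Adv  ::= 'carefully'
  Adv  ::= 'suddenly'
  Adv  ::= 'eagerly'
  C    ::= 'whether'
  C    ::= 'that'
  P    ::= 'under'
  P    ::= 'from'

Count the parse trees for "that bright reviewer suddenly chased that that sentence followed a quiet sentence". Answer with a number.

1

[S [NP [Det that] [AP [Adj bright]] [N reviewer]] [VP [AdvP [Adv suddenly]] [VP [V chased] [CP [C that] [S [NP [Det that] [N sentence]] [VP [V followed] [NP [Det a] [AP [Adj quiet]] [N sentence]]]]]]]]
No rule offers an alternative attachment or grouping for any span, so this is the only derivation.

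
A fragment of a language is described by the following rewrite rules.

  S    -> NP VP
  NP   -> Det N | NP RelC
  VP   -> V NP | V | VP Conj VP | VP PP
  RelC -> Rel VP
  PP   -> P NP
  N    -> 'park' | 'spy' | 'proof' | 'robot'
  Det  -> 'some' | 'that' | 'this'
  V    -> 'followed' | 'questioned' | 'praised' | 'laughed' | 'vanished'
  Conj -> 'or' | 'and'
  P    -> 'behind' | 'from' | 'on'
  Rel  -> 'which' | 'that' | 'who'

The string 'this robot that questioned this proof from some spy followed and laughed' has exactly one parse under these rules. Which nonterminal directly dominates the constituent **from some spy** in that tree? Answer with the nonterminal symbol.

VP

S
  NP
    NP
      Det: this
      N: robot
    RelC
      Rel: that
      VP
        VP
          V: questioned
          NP
            Det: this
            N: proof
        PP
          P: from
          NP
            Det: some
            N: spy
  VP
    VP
      V: followed
    Conj: and
    VP
      V: laughed
The span 'from some spy' is the PP node built by PP → P NP.
Its mother is the VP built by VP → VP PP.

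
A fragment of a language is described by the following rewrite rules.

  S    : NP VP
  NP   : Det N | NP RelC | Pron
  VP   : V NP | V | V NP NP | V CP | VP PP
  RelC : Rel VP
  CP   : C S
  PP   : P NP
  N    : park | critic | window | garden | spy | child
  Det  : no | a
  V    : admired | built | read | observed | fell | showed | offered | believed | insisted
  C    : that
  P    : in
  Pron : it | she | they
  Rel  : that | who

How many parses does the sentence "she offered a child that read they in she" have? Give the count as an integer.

Two of the 3 distinct bracketings:
[S [NP [Pron she]] [VP [V offered] [NP [NP [Det a] [N child]] [RelC [Rel that] [VP [VP [V read] [NP [Pron they]]] [PP [P in] [NP [Pron she]]]]]]]]
[S [NP [Pron she]] [VP [VP [V offered] [NP [NP [Det a] [N child]] [RelC [Rel that] [VP [V read] [NP [Pron they]]]]]] [PP [P in] [NP [Pron she]]]]]
The trees differ in how a recursive rule is bracketed over the same span.

3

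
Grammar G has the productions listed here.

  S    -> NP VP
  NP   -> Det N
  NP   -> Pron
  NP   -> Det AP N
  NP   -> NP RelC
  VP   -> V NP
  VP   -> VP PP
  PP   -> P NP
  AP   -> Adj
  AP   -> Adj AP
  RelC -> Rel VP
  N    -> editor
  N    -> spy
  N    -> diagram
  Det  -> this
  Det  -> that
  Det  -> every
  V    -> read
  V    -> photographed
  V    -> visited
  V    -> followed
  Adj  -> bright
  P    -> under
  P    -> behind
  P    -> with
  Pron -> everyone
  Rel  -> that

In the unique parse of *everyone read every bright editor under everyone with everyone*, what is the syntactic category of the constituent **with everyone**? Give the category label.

PP

[S [NP [Pron everyone]] [VP [VP [VP [V read] [NP [Det every] [AP [Adj bright]] [N editor]]] [PP [P under] [NP [Pron everyone]]]] [PP [P with] [NP [Pron everyone]]]]]
The span 'with everyone' is the PP node built by PP → P NP.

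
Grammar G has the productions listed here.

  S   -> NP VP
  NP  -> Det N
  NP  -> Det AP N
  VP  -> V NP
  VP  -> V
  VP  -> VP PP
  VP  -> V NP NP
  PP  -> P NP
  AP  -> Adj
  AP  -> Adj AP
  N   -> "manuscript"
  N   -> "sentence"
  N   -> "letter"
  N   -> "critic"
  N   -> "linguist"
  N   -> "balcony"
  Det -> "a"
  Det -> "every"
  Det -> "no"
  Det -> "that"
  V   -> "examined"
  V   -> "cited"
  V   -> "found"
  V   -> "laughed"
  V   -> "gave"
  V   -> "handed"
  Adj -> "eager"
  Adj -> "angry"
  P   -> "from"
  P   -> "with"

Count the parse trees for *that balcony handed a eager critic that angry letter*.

[S [NP [Det that] [N balcony]] [VP [V handed] [NP [Det a] [AP [Adj eager]] [N critic]] [NP [Det that] [AP [Adj angry]] [N letter]]]]
No rule offers an alternative attachment or grouping for any span, so this is the only derivation.

1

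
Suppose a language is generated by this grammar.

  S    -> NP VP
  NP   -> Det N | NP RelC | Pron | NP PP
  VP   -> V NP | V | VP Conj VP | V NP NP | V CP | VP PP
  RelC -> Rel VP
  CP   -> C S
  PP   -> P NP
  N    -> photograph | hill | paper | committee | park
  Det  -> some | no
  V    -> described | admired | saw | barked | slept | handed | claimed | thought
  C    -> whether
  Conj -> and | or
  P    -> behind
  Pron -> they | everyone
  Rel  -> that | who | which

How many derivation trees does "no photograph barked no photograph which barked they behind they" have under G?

Two of the 6 distinct bracketings:
[S [NP [Det no] [N photograph]] [VP [V barked] [NP [NP [Det no] [N photograph]] [RelC [Rel which] [VP [V barked] [NP [NP [Pron they]] [PP [P behind] [NP [Pron they]]]]]]]]]
[S [NP [Det no] [N photograph]] [VP [V barked] [NP [NP [Det no] [N photograph]] [RelC [Rel which] [VP [VP [V barked] [NP [Pron they]]] [PP [P behind] [NP [Pron they]]]]]]]]
The difference turns on whether NP → NP PP is used at the relevant span, versus an alternative expansion of NP.

6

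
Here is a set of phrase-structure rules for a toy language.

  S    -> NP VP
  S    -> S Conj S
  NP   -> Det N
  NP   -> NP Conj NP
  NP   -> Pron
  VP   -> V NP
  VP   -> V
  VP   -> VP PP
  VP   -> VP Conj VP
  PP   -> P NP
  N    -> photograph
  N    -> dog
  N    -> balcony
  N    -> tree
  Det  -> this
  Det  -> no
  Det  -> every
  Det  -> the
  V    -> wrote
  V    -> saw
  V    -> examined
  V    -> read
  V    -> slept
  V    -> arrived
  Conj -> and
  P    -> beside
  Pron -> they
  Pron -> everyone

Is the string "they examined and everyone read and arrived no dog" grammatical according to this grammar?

S
  S
    NP
      Pron: they
    VP
      V: examined
  Conj: and
  S
    NP
      Pron: everyone
    VP
      VP
        V: read
      Conj: and
      VP
        V: arrived
        NP
          Det: no
          N: dog
Every word is introduced by a lexical rule and the phrasal rules combine the resulting categories into a single S.

Grammatical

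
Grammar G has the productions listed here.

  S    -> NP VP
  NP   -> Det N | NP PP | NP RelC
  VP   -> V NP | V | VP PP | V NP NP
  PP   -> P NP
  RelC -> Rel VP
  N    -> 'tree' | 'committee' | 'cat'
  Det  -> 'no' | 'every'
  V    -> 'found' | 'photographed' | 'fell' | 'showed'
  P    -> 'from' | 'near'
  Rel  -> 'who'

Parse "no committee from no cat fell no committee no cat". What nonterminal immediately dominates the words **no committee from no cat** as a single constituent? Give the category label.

[S [NP [NP [Det no] [N committee]] [PP [P from] [NP [Det no] [N cat]]]] [VP [V fell] [NP [Det no] [N committee]] [NP [Det no] [N cat]]]]
The span 'no committee from no cat' is the NP node built by NP → NP PP.

NP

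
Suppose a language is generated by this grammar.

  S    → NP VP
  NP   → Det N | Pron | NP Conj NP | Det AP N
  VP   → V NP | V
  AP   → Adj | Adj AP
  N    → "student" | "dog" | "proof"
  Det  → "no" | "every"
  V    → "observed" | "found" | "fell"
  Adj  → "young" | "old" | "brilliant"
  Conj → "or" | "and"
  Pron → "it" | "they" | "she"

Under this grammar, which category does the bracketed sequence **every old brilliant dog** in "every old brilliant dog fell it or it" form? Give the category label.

S
  NP
    Det: every
    AP
      Adj: old
      AP
        Adj: brilliant
    N: dog
  VP
    V: fell
    NP
      NP
        Pron: it
      Conj: or
      NP
        Pron: it
The span 'every old brilliant dog' is the NP node built by NP → Det AP N.

NP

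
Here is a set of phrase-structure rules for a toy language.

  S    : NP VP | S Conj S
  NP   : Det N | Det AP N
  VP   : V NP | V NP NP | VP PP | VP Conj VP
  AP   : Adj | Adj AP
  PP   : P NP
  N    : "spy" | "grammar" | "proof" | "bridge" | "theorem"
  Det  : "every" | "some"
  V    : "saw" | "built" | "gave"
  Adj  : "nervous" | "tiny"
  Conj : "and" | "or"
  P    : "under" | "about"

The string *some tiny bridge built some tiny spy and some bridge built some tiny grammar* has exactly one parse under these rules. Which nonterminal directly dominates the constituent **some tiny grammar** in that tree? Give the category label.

S
  S
    NP
      Det: some
      AP
        Adj: tiny
      N: bridge
    VP
      V: built
      NP
        Det: some
        AP
          Adj: tiny
        N: spy
  Conj: and
  S
    NP
      Det: some
      N: bridge
    VP
      V: built
      NP
        Det: some
        AP
          Adj: tiny
        N: grammar
The span 'some tiny grammar' is the NP node built by NP → Det AP N.
Its mother is the VP built by VP → V NP.

VP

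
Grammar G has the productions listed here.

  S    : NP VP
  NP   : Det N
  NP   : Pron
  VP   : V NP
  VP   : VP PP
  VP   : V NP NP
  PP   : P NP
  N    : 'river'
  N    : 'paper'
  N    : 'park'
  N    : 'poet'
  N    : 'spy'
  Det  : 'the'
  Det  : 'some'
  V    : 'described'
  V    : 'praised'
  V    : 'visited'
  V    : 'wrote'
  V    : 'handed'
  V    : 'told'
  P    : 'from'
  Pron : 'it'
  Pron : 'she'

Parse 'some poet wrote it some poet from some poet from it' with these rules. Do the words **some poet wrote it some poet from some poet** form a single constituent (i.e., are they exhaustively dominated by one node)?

No

[S [NP [Det some] [N poet]] [VP [VP [VP [V wrote] [NP [Pron it]] [NP [Det some] [N poet]]] [PP [P from] [NP [Det some] [N poet]]]] [PP [P from] [NP [Pron it]]]]]
The smallest constituent containing 'some poet wrote it some poet from some poet' is the S spanning 'some poet wrote it some poet from some poet from it'; no single node in the tree dominates exactly the given words.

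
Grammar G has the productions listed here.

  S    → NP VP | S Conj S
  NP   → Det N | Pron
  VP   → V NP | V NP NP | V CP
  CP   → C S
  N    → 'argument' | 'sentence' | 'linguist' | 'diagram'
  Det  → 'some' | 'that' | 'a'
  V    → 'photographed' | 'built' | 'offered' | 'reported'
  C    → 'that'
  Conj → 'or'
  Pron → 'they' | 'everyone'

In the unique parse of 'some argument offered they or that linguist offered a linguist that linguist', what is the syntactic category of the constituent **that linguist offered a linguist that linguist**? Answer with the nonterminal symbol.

S
  S
    NP
      Det: some
      N: argument
    VP
      V: offered
      NP
        Pron: they
  Conj: or
  S
    NP
      Det: that
      N: linguist
    VP
      V: offered
      NP
        Det: a
        N: linguist
      NP
        Det: that
        N: linguist
The span 'that linguist offered a linguist that linguist' is the S node built by S → NP VP.

S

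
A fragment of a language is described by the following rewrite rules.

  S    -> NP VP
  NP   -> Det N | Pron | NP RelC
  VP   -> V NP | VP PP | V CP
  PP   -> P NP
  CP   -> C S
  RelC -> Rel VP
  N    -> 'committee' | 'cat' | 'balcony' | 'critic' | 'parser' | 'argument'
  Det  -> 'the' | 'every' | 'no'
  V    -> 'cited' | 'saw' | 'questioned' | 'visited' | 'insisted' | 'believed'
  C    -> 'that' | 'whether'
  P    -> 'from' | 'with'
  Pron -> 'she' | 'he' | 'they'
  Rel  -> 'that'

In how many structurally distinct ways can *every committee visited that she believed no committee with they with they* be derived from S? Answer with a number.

3

Two of the 3 distinct bracketings:
[S [NP [Det every] [N committee]] [VP [VP [VP [V visited] [CP [C that] [S [NP [Pron she]] [VP [V believed] [NP [Det no] [N committee]]]]]] [PP [P with] [NP [Pron they]]]] [PP [P with] [NP [Pron they]]]]]
[S [NP [Det every] [N committee]] [VP [VP [V visited] [CP [C that] [S [NP [Pron she]] [VP [VP [V believed] [NP [Det no] [N committee]]] [PP [P with] [NP [Pron they]]]]]]] [PP [P with] [NP [Pron they]]]]]
The trees differ in how a recursive rule is bracketed over the same span.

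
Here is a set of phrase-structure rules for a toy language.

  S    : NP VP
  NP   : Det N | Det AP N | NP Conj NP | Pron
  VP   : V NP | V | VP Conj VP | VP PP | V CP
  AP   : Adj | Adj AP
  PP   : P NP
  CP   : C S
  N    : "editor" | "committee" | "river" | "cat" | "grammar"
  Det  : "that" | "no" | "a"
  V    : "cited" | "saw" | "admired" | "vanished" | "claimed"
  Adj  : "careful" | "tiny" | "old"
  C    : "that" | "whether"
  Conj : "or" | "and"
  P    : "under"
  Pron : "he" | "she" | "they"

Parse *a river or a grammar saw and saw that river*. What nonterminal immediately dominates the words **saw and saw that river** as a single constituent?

VP

[S [NP [NP [Det a] [N river]] [Conj or] [NP [Det a] [N grammar]]] [VP [VP [V saw]] [Conj and] [VP [V saw] [NP [Det that] [N river]]]]]
The span 'saw and saw that river' is the VP node built by VP → VP Conj VP.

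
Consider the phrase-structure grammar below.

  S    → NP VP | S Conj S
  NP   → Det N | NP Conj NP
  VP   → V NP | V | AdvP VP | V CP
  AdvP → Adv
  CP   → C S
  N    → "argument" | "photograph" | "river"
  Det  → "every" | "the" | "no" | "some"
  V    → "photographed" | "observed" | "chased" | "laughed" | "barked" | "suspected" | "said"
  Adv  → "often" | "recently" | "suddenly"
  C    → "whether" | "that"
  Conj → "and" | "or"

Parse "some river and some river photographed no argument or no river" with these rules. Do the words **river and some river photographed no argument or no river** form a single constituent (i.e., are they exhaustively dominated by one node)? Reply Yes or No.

[S [NP [NP [Det some] [N river]] [Conj and] [NP [Det some] [N river]]] [VP [V photographed] [NP [NP [Det no] [N argument]] [Conj or] [NP [Det no] [N river]]]]]
The smallest constituent containing 'river and some river photographed no argument or no river' is the S spanning 'some river and some river photographed no argument or no river'; no single node in the tree dominates exactly the given words.

No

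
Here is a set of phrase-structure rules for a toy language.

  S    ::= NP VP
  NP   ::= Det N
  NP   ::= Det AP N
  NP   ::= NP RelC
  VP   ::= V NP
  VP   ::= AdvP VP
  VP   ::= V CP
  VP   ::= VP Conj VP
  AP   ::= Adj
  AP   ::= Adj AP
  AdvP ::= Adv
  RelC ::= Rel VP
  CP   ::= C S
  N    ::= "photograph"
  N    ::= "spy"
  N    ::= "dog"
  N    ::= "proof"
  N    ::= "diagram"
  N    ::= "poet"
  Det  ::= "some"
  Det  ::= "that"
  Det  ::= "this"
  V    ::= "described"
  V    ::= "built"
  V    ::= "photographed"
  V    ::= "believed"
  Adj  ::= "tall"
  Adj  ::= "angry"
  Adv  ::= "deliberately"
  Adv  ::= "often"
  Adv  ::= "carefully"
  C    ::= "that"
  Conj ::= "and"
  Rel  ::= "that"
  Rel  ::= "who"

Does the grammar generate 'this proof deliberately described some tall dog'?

Grammatical

[S [NP [Det this] [N proof]] [VP [AdvP [Adv deliberately]] [VP [V described] [NP [Det some] [AP [Adj tall]] [N dog]]]]]
The bracketing above is licensed at every node by one of the given productions, with S at the root.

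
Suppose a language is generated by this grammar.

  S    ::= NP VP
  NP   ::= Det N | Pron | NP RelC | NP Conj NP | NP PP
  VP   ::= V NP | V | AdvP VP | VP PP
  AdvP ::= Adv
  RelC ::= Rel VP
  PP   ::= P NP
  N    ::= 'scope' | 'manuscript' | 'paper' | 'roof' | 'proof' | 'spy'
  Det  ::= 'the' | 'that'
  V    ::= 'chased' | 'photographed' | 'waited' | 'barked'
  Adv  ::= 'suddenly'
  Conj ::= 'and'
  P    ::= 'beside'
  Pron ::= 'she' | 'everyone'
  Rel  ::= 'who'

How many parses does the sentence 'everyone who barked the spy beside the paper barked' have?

3

Two of the 3 distinct bracketings:
[S [NP [NP [Pron everyone]] [RelC [Rel who] [VP [V barked] [NP [NP [Det the] [N spy]] [PP [P beside] [NP [Det the] [N paper]]]]]]] [VP [V barked]]]
[S [NP [NP [Pron everyone]] [RelC [Rel who] [VP [VP [V barked] [NP [Det the] [N spy]]] [PP [P beside] [NP [Det the] [N paper]]]]]] [VP [V barked]]]
The difference turns on whether NP → NP PP is used at the relevant span, versus an alternative expansion of NP.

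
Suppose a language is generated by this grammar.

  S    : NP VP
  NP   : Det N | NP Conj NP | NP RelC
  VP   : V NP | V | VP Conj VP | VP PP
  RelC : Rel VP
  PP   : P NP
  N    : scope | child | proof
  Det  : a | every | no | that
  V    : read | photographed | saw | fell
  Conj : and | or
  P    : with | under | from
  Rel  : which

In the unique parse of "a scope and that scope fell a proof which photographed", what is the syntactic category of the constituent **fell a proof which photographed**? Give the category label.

VP

[S [NP [NP [Det a] [N scope]] [Conj and] [NP [Det that] [N scope]]] [VP [V fell] [NP [NP [Det a] [N proof]] [RelC [Rel which] [VP [V photographed]]]]]]
The span 'fell a proof which photographed' is the VP node built by VP → V NP.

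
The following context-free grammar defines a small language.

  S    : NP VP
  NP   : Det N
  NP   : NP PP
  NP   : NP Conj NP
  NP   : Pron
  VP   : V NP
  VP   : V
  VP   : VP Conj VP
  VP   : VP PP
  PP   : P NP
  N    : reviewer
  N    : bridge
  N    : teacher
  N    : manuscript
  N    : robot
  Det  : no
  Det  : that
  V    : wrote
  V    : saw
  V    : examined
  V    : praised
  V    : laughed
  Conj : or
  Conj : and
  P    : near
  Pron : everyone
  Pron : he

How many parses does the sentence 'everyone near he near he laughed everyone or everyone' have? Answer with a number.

2

The two bracketings:
[S [NP [NP [Pron everyone]] [PP [P near] [NP [NP [Pron he]] [PP [P near] [NP [Pron he]]]]]] [VP [V laughed] [NP [NP [Pron everyone]] [Conj or] [NP [Pron everyone]]]]]
[S [NP [NP [NP [Pron everyone]] [PP [P near] [NP [Pron he]]]] [PP [P near] [NP [Pron he]]]] [VP [V laughed] [NP [NP [Pron everyone]] [Conj or] [NP [Pron everyone]]]]]
The trees differ in how a recursive rule is bracketed over the same span.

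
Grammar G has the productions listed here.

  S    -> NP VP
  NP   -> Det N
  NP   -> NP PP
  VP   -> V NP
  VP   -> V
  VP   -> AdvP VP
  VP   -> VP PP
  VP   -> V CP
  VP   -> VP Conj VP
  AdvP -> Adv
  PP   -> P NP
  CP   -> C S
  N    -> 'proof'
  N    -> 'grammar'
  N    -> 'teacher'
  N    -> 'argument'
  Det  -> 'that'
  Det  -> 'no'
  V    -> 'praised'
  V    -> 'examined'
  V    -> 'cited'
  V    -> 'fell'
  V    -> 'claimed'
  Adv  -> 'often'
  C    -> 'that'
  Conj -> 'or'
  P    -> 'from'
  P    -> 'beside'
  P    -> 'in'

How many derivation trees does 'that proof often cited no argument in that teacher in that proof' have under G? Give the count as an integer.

9

Two of the 9 distinct bracketings:
[S [NP [Det that] [N proof]] [VP [AdvP [Adv often]] [VP [V cited] [NP [NP [Det no] [N argument]] [PP [P in] [NP [NP [Det that] [N teacher]] [PP [P in] [NP [Det that] [N proof]]]]]]]]]
[S [NP [Det that] [N proof]] [VP [AdvP [Adv often]] [VP [V cited] [NP [NP [NP [Det no] [N argument]] [PP [P in] [NP [Det that] [N teacher]]]] [PP [P in] [NP [Det that] [N proof]]]]]]]
The trees differ in how a recursive rule is bracketed over the same span.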